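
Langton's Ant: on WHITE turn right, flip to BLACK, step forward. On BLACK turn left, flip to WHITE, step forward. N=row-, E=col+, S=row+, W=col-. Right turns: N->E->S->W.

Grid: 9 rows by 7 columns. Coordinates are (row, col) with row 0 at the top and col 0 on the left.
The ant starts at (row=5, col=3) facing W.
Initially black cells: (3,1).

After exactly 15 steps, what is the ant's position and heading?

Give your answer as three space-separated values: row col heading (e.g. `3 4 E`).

Answer: 5 4 N

Derivation:
Step 1: on WHITE (5,3): turn R to N, flip to black, move to (4,3). |black|=2
Step 2: on WHITE (4,3): turn R to E, flip to black, move to (4,4). |black|=3
Step 3: on WHITE (4,4): turn R to S, flip to black, move to (5,4). |black|=4
Step 4: on WHITE (5,4): turn R to W, flip to black, move to (5,3). |black|=5
Step 5: on BLACK (5,3): turn L to S, flip to white, move to (6,3). |black|=4
Step 6: on WHITE (6,3): turn R to W, flip to black, move to (6,2). |black|=5
Step 7: on WHITE (6,2): turn R to N, flip to black, move to (5,2). |black|=6
Step 8: on WHITE (5,2): turn R to E, flip to black, move to (5,3). |black|=7
Step 9: on WHITE (5,3): turn R to S, flip to black, move to (6,3). |black|=8
Step 10: on BLACK (6,3): turn L to E, flip to white, move to (6,4). |black|=7
Step 11: on WHITE (6,4): turn R to S, flip to black, move to (7,4). |black|=8
Step 12: on WHITE (7,4): turn R to W, flip to black, move to (7,3). |black|=9
Step 13: on WHITE (7,3): turn R to N, flip to black, move to (6,3). |black|=10
Step 14: on WHITE (6,3): turn R to E, flip to black, move to (6,4). |black|=11
Step 15: on BLACK (6,4): turn L to N, flip to white, move to (5,4). |black|=10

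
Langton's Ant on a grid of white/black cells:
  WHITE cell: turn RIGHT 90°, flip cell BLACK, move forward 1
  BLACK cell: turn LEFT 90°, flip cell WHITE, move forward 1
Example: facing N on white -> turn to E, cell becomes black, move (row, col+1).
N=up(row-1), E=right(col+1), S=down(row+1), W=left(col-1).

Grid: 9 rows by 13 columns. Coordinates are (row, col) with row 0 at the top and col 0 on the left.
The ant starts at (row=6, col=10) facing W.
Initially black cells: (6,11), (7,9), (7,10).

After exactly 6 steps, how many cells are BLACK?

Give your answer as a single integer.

Step 1: on WHITE (6,10): turn R to N, flip to black, move to (5,10). |black|=4
Step 2: on WHITE (5,10): turn R to E, flip to black, move to (5,11). |black|=5
Step 3: on WHITE (5,11): turn R to S, flip to black, move to (6,11). |black|=6
Step 4: on BLACK (6,11): turn L to E, flip to white, move to (6,12). |black|=5
Step 5: on WHITE (6,12): turn R to S, flip to black, move to (7,12). |black|=6
Step 6: on WHITE (7,12): turn R to W, flip to black, move to (7,11). |black|=7

Answer: 7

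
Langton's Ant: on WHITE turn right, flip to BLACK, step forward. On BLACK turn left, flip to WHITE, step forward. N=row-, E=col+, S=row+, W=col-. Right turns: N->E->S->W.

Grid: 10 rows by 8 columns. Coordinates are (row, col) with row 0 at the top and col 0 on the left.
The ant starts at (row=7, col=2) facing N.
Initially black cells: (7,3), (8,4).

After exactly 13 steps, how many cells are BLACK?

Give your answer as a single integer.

Step 1: on WHITE (7,2): turn R to E, flip to black, move to (7,3). |black|=3
Step 2: on BLACK (7,3): turn L to N, flip to white, move to (6,3). |black|=2
Step 3: on WHITE (6,3): turn R to E, flip to black, move to (6,4). |black|=3
Step 4: on WHITE (6,4): turn R to S, flip to black, move to (7,4). |black|=4
Step 5: on WHITE (7,4): turn R to W, flip to black, move to (7,3). |black|=5
Step 6: on WHITE (7,3): turn R to N, flip to black, move to (6,3). |black|=6
Step 7: on BLACK (6,3): turn L to W, flip to white, move to (6,2). |black|=5
Step 8: on WHITE (6,2): turn R to N, flip to black, move to (5,2). |black|=6
Step 9: on WHITE (5,2): turn R to E, flip to black, move to (5,3). |black|=7
Step 10: on WHITE (5,3): turn R to S, flip to black, move to (6,3). |black|=8
Step 11: on WHITE (6,3): turn R to W, flip to black, move to (6,2). |black|=9
Step 12: on BLACK (6,2): turn L to S, flip to white, move to (7,2). |black|=8
Step 13: on BLACK (7,2): turn L to E, flip to white, move to (7,3). |black|=7

Answer: 7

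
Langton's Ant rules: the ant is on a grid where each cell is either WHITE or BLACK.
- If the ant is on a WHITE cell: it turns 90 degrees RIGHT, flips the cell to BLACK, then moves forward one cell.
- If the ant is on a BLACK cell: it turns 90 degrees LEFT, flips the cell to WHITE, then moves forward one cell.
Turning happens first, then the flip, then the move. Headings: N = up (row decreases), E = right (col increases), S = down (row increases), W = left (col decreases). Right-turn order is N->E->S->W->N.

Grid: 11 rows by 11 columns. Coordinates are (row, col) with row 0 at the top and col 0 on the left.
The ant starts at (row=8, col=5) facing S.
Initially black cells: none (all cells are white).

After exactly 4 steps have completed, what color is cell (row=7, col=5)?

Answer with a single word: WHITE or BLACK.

Answer: BLACK

Derivation:
Step 1: on WHITE (8,5): turn R to W, flip to black, move to (8,4). |black|=1
Step 2: on WHITE (8,4): turn R to N, flip to black, move to (7,4). |black|=2
Step 3: on WHITE (7,4): turn R to E, flip to black, move to (7,5). |black|=3
Step 4: on WHITE (7,5): turn R to S, flip to black, move to (8,5). |black|=4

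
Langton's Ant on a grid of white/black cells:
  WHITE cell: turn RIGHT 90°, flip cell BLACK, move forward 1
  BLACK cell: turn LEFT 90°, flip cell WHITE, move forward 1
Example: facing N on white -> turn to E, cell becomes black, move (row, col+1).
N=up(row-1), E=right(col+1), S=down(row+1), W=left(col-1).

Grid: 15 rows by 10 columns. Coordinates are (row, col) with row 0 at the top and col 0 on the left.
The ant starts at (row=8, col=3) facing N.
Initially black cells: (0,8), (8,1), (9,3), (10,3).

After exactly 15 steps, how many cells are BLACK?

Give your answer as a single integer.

Answer: 9

Derivation:
Step 1: on WHITE (8,3): turn R to E, flip to black, move to (8,4). |black|=5
Step 2: on WHITE (8,4): turn R to S, flip to black, move to (9,4). |black|=6
Step 3: on WHITE (9,4): turn R to W, flip to black, move to (9,3). |black|=7
Step 4: on BLACK (9,3): turn L to S, flip to white, move to (10,3). |black|=6
Step 5: on BLACK (10,3): turn L to E, flip to white, move to (10,4). |black|=5
Step 6: on WHITE (10,4): turn R to S, flip to black, move to (11,4). |black|=6
Step 7: on WHITE (11,4): turn R to W, flip to black, move to (11,3). |black|=7
Step 8: on WHITE (11,3): turn R to N, flip to black, move to (10,3). |black|=8
Step 9: on WHITE (10,3): turn R to E, flip to black, move to (10,4). |black|=9
Step 10: on BLACK (10,4): turn L to N, flip to white, move to (9,4). |black|=8
Step 11: on BLACK (9,4): turn L to W, flip to white, move to (9,3). |black|=7
Step 12: on WHITE (9,3): turn R to N, flip to black, move to (8,3). |black|=8
Step 13: on BLACK (8,3): turn L to W, flip to white, move to (8,2). |black|=7
Step 14: on WHITE (8,2): turn R to N, flip to black, move to (7,2). |black|=8
Step 15: on WHITE (7,2): turn R to E, flip to black, move to (7,3). |black|=9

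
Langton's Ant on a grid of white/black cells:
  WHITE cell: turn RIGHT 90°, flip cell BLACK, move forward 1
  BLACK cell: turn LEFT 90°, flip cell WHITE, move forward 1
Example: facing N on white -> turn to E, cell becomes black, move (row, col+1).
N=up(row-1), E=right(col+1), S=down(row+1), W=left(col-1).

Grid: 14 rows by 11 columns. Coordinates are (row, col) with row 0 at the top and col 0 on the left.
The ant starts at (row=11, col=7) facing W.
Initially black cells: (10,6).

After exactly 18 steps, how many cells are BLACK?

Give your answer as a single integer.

Step 1: on WHITE (11,7): turn R to N, flip to black, move to (10,7). |black|=2
Step 2: on WHITE (10,7): turn R to E, flip to black, move to (10,8). |black|=3
Step 3: on WHITE (10,8): turn R to S, flip to black, move to (11,8). |black|=4
Step 4: on WHITE (11,8): turn R to W, flip to black, move to (11,7). |black|=5
Step 5: on BLACK (11,7): turn L to S, flip to white, move to (12,7). |black|=4
Step 6: on WHITE (12,7): turn R to W, flip to black, move to (12,6). |black|=5
Step 7: on WHITE (12,6): turn R to N, flip to black, move to (11,6). |black|=6
Step 8: on WHITE (11,6): turn R to E, flip to black, move to (11,7). |black|=7
Step 9: on WHITE (11,7): turn R to S, flip to black, move to (12,7). |black|=8
Step 10: on BLACK (12,7): turn L to E, flip to white, move to (12,8). |black|=7
Step 11: on WHITE (12,8): turn R to S, flip to black, move to (13,8). |black|=8
Step 12: on WHITE (13,8): turn R to W, flip to black, move to (13,7). |black|=9
Step 13: on WHITE (13,7): turn R to N, flip to black, move to (12,7). |black|=10
Step 14: on WHITE (12,7): turn R to E, flip to black, move to (12,8). |black|=11
Step 15: on BLACK (12,8): turn L to N, flip to white, move to (11,8). |black|=10
Step 16: on BLACK (11,8): turn L to W, flip to white, move to (11,7). |black|=9
Step 17: on BLACK (11,7): turn L to S, flip to white, move to (12,7). |black|=8
Step 18: on BLACK (12,7): turn L to E, flip to white, move to (12,8). |black|=7

Answer: 7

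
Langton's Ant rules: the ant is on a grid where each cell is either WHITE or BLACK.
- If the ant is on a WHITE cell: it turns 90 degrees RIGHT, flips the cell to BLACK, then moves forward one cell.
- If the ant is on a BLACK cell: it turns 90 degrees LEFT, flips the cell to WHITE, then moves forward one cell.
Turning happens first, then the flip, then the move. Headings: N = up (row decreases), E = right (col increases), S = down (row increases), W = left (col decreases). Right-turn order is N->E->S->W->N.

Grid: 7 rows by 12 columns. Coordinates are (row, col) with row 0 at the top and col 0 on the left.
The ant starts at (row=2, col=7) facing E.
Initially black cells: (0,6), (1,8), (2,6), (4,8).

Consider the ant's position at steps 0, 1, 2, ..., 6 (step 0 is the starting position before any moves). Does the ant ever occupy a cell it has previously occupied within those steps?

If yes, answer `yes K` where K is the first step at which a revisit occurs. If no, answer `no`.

Answer: no

Derivation:
Step 1: on WHITE (2,7): turn R to S, flip to black, move to (3,7). |black|=5 — new cell
Step 2: on WHITE (3,7): turn R to W, flip to black, move to (3,6). |black|=6 — new cell
Step 3: on WHITE (3,6): turn R to N, flip to black, move to (2,6). |black|=7 — new cell
Step 4: on BLACK (2,6): turn L to W, flip to white, move to (2,5). |black|=6 — new cell
Step 5: on WHITE (2,5): turn R to N, flip to black, move to (1,5). |black|=7 — new cell
Step 6: on WHITE (1,5): turn R to E, flip to black, move to (1,6). |black|=8 — new cell
No revisit within 6 steps.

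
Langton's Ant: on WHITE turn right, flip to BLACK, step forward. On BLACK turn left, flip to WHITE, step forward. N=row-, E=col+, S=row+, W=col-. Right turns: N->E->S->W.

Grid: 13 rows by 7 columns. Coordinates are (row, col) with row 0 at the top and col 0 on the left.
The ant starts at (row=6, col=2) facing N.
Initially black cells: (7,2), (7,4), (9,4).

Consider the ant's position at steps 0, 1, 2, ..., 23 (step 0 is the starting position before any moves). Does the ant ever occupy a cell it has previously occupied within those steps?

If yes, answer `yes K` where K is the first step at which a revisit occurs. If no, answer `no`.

Answer: yes 7

Derivation:
Step 1: on WHITE (6,2): turn R to E, flip to black, move to (6,3). |black|=4 — new cell
Step 2: on WHITE (6,3): turn R to S, flip to black, move to (7,3). |black|=5 — new cell
Step 3: on WHITE (7,3): turn R to W, flip to black, move to (7,2). |black|=6 — new cell
Step 4: on BLACK (7,2): turn L to S, flip to white, move to (8,2). |black|=5 — new cell
Step 5: on WHITE (8,2): turn R to W, flip to black, move to (8,1). |black|=6 — new cell
Step 6: on WHITE (8,1): turn R to N, flip to black, move to (7,1). |black|=7 — new cell
Step 7: on WHITE (7,1): turn R to E, flip to black, move to (7,2). |black|=8 — REVISIT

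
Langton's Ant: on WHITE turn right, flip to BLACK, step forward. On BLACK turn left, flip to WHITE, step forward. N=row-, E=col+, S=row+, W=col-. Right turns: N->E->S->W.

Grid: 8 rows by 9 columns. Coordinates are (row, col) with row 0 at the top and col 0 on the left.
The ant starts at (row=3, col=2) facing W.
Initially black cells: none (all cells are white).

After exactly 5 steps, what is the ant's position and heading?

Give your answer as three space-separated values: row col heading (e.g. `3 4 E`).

Answer: 4 2 S

Derivation:
Step 1: on WHITE (3,2): turn R to N, flip to black, move to (2,2). |black|=1
Step 2: on WHITE (2,2): turn R to E, flip to black, move to (2,3). |black|=2
Step 3: on WHITE (2,3): turn R to S, flip to black, move to (3,3). |black|=3
Step 4: on WHITE (3,3): turn R to W, flip to black, move to (3,2). |black|=4
Step 5: on BLACK (3,2): turn L to S, flip to white, move to (4,2). |black|=3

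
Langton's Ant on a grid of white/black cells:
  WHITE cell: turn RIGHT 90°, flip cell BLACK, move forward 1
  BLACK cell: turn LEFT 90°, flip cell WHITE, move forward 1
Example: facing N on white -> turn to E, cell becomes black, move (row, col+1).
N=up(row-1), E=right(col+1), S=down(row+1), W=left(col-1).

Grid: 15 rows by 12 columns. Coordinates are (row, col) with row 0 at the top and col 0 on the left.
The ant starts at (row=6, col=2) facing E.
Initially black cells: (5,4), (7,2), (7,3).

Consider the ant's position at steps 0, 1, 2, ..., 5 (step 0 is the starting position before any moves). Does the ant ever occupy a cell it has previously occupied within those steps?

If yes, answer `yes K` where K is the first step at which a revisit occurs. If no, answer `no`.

Answer: no

Derivation:
Step 1: on WHITE (6,2): turn R to S, flip to black, move to (7,2). |black|=4 — new cell
Step 2: on BLACK (7,2): turn L to E, flip to white, move to (7,3). |black|=3 — new cell
Step 3: on BLACK (7,3): turn L to N, flip to white, move to (6,3). |black|=2 — new cell
Step 4: on WHITE (6,3): turn R to E, flip to black, move to (6,4). |black|=3 — new cell
Step 5: on WHITE (6,4): turn R to S, flip to black, move to (7,4). |black|=4 — new cell
No revisit within 5 steps.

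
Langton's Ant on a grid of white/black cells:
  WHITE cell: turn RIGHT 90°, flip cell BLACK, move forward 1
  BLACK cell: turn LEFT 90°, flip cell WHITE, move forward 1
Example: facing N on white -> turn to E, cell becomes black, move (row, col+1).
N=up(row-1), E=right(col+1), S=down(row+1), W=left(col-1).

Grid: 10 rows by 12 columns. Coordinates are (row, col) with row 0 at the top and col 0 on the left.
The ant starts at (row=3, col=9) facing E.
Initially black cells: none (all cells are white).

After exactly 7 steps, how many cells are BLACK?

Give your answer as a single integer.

Step 1: on WHITE (3,9): turn R to S, flip to black, move to (4,9). |black|=1
Step 2: on WHITE (4,9): turn R to W, flip to black, move to (4,8). |black|=2
Step 3: on WHITE (4,8): turn R to N, flip to black, move to (3,8). |black|=3
Step 4: on WHITE (3,8): turn R to E, flip to black, move to (3,9). |black|=4
Step 5: on BLACK (3,9): turn L to N, flip to white, move to (2,9). |black|=3
Step 6: on WHITE (2,9): turn R to E, flip to black, move to (2,10). |black|=4
Step 7: on WHITE (2,10): turn R to S, flip to black, move to (3,10). |black|=5

Answer: 5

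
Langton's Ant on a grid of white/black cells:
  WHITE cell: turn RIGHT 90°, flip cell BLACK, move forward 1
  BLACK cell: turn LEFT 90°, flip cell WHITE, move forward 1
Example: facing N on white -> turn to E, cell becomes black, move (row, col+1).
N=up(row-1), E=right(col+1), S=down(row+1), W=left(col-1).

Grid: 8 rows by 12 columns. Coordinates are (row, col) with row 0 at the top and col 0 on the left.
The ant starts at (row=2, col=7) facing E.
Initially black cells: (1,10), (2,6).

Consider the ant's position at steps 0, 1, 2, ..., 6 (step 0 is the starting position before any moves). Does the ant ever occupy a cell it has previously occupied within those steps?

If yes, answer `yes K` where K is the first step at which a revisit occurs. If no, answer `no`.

Step 1: on WHITE (2,7): turn R to S, flip to black, move to (3,7). |black|=3 — new cell
Step 2: on WHITE (3,7): turn R to W, flip to black, move to (3,6). |black|=4 — new cell
Step 3: on WHITE (3,6): turn R to N, flip to black, move to (2,6). |black|=5 — new cell
Step 4: on BLACK (2,6): turn L to W, flip to white, move to (2,5). |black|=4 — new cell
Step 5: on WHITE (2,5): turn R to N, flip to black, move to (1,5). |black|=5 — new cell
Step 6: on WHITE (1,5): turn R to E, flip to black, move to (1,6). |black|=6 — new cell
No revisit within 6 steps.

Answer: no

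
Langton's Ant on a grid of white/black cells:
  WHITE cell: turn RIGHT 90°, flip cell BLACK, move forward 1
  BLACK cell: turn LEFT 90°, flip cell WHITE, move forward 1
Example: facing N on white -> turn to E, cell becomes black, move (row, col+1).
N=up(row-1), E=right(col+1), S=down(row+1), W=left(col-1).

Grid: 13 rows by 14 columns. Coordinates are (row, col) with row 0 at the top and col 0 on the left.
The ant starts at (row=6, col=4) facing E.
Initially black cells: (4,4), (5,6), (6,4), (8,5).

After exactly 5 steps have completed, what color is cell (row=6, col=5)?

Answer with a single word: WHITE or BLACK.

Step 1: on BLACK (6,4): turn L to N, flip to white, move to (5,4). |black|=3
Step 2: on WHITE (5,4): turn R to E, flip to black, move to (5,5). |black|=4
Step 3: on WHITE (5,5): turn R to S, flip to black, move to (6,5). |black|=5
Step 4: on WHITE (6,5): turn R to W, flip to black, move to (6,4). |black|=6
Step 5: on WHITE (6,4): turn R to N, flip to black, move to (5,4). |black|=7

Answer: BLACK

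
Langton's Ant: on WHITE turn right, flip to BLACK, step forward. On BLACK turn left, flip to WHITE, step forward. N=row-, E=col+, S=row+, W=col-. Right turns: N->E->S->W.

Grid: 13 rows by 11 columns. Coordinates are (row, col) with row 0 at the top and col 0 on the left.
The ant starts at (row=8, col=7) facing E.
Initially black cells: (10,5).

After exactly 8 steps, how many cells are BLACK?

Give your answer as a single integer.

Step 1: on WHITE (8,7): turn R to S, flip to black, move to (9,7). |black|=2
Step 2: on WHITE (9,7): turn R to W, flip to black, move to (9,6). |black|=3
Step 3: on WHITE (9,6): turn R to N, flip to black, move to (8,6). |black|=4
Step 4: on WHITE (8,6): turn R to E, flip to black, move to (8,7). |black|=5
Step 5: on BLACK (8,7): turn L to N, flip to white, move to (7,7). |black|=4
Step 6: on WHITE (7,7): turn R to E, flip to black, move to (7,8). |black|=5
Step 7: on WHITE (7,8): turn R to S, flip to black, move to (8,8). |black|=6
Step 8: on WHITE (8,8): turn R to W, flip to black, move to (8,7). |black|=7

Answer: 7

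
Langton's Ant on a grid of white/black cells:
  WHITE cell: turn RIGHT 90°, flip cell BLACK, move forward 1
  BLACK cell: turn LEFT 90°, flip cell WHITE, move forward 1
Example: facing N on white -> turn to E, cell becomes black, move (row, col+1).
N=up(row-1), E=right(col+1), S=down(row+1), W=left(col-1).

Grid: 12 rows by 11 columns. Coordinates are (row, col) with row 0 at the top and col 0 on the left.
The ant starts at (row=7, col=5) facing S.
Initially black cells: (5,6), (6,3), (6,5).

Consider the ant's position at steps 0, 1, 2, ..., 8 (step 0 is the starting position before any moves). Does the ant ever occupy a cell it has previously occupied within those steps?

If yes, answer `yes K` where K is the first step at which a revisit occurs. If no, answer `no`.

Step 1: on WHITE (7,5): turn R to W, flip to black, move to (7,4). |black|=4 — new cell
Step 2: on WHITE (7,4): turn R to N, flip to black, move to (6,4). |black|=5 — new cell
Step 3: on WHITE (6,4): turn R to E, flip to black, move to (6,5). |black|=6 — new cell
Step 4: on BLACK (6,5): turn L to N, flip to white, move to (5,5). |black|=5 — new cell
Step 5: on WHITE (5,5): turn R to E, flip to black, move to (5,6). |black|=6 — new cell
Step 6: on BLACK (5,6): turn L to N, flip to white, move to (4,6). |black|=5 — new cell
Step 7: on WHITE (4,6): turn R to E, flip to black, move to (4,7). |black|=6 — new cell
Step 8: on WHITE (4,7): turn R to S, flip to black, move to (5,7). |black|=7 — new cell
No revisit within 8 steps.

Answer: no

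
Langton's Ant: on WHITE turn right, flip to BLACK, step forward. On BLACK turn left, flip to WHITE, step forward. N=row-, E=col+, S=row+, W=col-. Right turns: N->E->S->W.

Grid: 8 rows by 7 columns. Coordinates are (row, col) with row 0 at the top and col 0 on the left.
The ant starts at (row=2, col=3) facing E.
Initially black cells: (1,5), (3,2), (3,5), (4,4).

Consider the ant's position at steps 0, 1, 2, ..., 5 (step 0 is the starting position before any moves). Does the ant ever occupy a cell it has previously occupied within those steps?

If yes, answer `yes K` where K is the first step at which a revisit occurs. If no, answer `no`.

Step 1: on WHITE (2,3): turn R to S, flip to black, move to (3,3). |black|=5 — new cell
Step 2: on WHITE (3,3): turn R to W, flip to black, move to (3,2). |black|=6 — new cell
Step 3: on BLACK (3,2): turn L to S, flip to white, move to (4,2). |black|=5 — new cell
Step 4: on WHITE (4,2): turn R to W, flip to black, move to (4,1). |black|=6 — new cell
Step 5: on WHITE (4,1): turn R to N, flip to black, move to (3,1). |black|=7 — new cell
No revisit within 5 steps.

Answer: no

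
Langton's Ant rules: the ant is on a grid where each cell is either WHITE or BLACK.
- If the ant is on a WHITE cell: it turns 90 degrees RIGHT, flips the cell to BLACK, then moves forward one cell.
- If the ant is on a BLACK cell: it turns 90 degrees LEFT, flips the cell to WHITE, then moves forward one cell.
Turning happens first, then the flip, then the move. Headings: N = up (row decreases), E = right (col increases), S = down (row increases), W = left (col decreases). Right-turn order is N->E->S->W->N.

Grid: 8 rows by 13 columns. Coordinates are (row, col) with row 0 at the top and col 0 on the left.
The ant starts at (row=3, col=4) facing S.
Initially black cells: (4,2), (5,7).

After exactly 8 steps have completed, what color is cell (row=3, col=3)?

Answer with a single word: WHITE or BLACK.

Step 1: on WHITE (3,4): turn R to W, flip to black, move to (3,3). |black|=3
Step 2: on WHITE (3,3): turn R to N, flip to black, move to (2,3). |black|=4
Step 3: on WHITE (2,3): turn R to E, flip to black, move to (2,4). |black|=5
Step 4: on WHITE (2,4): turn R to S, flip to black, move to (3,4). |black|=6
Step 5: on BLACK (3,4): turn L to E, flip to white, move to (3,5). |black|=5
Step 6: on WHITE (3,5): turn R to S, flip to black, move to (4,5). |black|=6
Step 7: on WHITE (4,5): turn R to W, flip to black, move to (4,4). |black|=7
Step 8: on WHITE (4,4): turn R to N, flip to black, move to (3,4). |black|=8

Answer: BLACK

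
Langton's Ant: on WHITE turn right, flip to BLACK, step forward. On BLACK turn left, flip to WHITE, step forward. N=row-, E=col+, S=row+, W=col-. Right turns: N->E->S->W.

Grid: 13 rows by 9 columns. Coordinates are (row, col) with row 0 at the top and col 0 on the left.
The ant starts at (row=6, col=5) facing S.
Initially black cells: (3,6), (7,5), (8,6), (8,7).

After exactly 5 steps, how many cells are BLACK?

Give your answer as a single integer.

Answer: 7

Derivation:
Step 1: on WHITE (6,5): turn R to W, flip to black, move to (6,4). |black|=5
Step 2: on WHITE (6,4): turn R to N, flip to black, move to (5,4). |black|=6
Step 3: on WHITE (5,4): turn R to E, flip to black, move to (5,5). |black|=7
Step 4: on WHITE (5,5): turn R to S, flip to black, move to (6,5). |black|=8
Step 5: on BLACK (6,5): turn L to E, flip to white, move to (6,6). |black|=7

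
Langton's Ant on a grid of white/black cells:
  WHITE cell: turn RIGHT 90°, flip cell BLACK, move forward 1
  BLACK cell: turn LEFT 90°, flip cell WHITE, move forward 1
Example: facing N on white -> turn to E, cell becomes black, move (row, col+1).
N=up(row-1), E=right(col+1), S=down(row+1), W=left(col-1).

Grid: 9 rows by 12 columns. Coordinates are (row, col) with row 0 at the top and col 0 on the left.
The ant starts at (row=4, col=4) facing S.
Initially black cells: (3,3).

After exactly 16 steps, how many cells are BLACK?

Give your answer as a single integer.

Answer: 5

Derivation:
Step 1: on WHITE (4,4): turn R to W, flip to black, move to (4,3). |black|=2
Step 2: on WHITE (4,3): turn R to N, flip to black, move to (3,3). |black|=3
Step 3: on BLACK (3,3): turn L to W, flip to white, move to (3,2). |black|=2
Step 4: on WHITE (3,2): turn R to N, flip to black, move to (2,2). |black|=3
Step 5: on WHITE (2,2): turn R to E, flip to black, move to (2,3). |black|=4
Step 6: on WHITE (2,3): turn R to S, flip to black, move to (3,3). |black|=5
Step 7: on WHITE (3,3): turn R to W, flip to black, move to (3,2). |black|=6
Step 8: on BLACK (3,2): turn L to S, flip to white, move to (4,2). |black|=5
Step 9: on WHITE (4,2): turn R to W, flip to black, move to (4,1). |black|=6
Step 10: on WHITE (4,1): turn R to N, flip to black, move to (3,1). |black|=7
Step 11: on WHITE (3,1): turn R to E, flip to black, move to (3,2). |black|=8
Step 12: on WHITE (3,2): turn R to S, flip to black, move to (4,2). |black|=9
Step 13: on BLACK (4,2): turn L to E, flip to white, move to (4,3). |black|=8
Step 14: on BLACK (4,3): turn L to N, flip to white, move to (3,3). |black|=7
Step 15: on BLACK (3,3): turn L to W, flip to white, move to (3,2). |black|=6
Step 16: on BLACK (3,2): turn L to S, flip to white, move to (4,2). |black|=5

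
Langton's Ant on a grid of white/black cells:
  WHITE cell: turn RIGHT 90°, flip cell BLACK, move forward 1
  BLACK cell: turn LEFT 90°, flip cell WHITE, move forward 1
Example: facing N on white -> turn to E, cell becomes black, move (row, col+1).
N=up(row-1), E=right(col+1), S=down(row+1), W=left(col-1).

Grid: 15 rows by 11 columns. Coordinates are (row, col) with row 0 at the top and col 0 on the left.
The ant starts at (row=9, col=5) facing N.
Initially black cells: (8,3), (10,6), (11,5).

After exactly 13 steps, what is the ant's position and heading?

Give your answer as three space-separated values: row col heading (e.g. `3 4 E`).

Step 1: on WHITE (9,5): turn R to E, flip to black, move to (9,6). |black|=4
Step 2: on WHITE (9,6): turn R to S, flip to black, move to (10,6). |black|=5
Step 3: on BLACK (10,6): turn L to E, flip to white, move to (10,7). |black|=4
Step 4: on WHITE (10,7): turn R to S, flip to black, move to (11,7). |black|=5
Step 5: on WHITE (11,7): turn R to W, flip to black, move to (11,6). |black|=6
Step 6: on WHITE (11,6): turn R to N, flip to black, move to (10,6). |black|=7
Step 7: on WHITE (10,6): turn R to E, flip to black, move to (10,7). |black|=8
Step 8: on BLACK (10,7): turn L to N, flip to white, move to (9,7). |black|=7
Step 9: on WHITE (9,7): turn R to E, flip to black, move to (9,8). |black|=8
Step 10: on WHITE (9,8): turn R to S, flip to black, move to (10,8). |black|=9
Step 11: on WHITE (10,8): turn R to W, flip to black, move to (10,7). |black|=10
Step 12: on WHITE (10,7): turn R to N, flip to black, move to (9,7). |black|=11
Step 13: on BLACK (9,7): turn L to W, flip to white, move to (9,6). |black|=10

Answer: 9 6 W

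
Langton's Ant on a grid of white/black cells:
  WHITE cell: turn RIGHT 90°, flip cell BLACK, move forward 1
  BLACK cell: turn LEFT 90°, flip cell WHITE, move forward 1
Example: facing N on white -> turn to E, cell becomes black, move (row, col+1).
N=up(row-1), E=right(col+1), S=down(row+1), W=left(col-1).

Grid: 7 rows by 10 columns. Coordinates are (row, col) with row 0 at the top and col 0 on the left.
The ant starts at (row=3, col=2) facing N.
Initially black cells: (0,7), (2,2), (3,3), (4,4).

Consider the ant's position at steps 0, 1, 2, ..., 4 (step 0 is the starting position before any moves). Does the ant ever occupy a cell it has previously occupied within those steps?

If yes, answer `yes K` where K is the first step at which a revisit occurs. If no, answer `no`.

Answer: no

Derivation:
Step 1: on WHITE (3,2): turn R to E, flip to black, move to (3,3). |black|=5 — new cell
Step 2: on BLACK (3,3): turn L to N, flip to white, move to (2,3). |black|=4 — new cell
Step 3: on WHITE (2,3): turn R to E, flip to black, move to (2,4). |black|=5 — new cell
Step 4: on WHITE (2,4): turn R to S, flip to black, move to (3,4). |black|=6 — new cell
No revisit within 4 steps.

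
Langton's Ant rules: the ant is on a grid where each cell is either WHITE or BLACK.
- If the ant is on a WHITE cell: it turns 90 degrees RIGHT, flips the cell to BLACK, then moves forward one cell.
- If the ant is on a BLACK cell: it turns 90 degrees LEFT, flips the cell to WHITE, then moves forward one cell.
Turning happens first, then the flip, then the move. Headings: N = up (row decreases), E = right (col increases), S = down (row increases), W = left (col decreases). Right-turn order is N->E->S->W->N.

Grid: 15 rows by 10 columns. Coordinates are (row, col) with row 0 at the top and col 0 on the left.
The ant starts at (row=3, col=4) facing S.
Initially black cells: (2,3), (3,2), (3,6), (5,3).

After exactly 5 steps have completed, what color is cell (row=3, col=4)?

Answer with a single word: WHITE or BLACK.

Answer: BLACK

Derivation:
Step 1: on WHITE (3,4): turn R to W, flip to black, move to (3,3). |black|=5
Step 2: on WHITE (3,3): turn R to N, flip to black, move to (2,3). |black|=6
Step 3: on BLACK (2,3): turn L to W, flip to white, move to (2,2). |black|=5
Step 4: on WHITE (2,2): turn R to N, flip to black, move to (1,2). |black|=6
Step 5: on WHITE (1,2): turn R to E, flip to black, move to (1,3). |black|=7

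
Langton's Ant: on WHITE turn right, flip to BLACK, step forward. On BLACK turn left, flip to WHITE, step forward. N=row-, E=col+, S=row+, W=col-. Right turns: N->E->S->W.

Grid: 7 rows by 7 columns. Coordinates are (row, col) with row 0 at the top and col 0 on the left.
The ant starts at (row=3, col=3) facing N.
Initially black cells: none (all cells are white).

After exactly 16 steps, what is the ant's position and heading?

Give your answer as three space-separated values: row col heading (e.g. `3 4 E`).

Step 1: on WHITE (3,3): turn R to E, flip to black, move to (3,4). |black|=1
Step 2: on WHITE (3,4): turn R to S, flip to black, move to (4,4). |black|=2
Step 3: on WHITE (4,4): turn R to W, flip to black, move to (4,3). |black|=3
Step 4: on WHITE (4,3): turn R to N, flip to black, move to (3,3). |black|=4
Step 5: on BLACK (3,3): turn L to W, flip to white, move to (3,2). |black|=3
Step 6: on WHITE (3,2): turn R to N, flip to black, move to (2,2). |black|=4
Step 7: on WHITE (2,2): turn R to E, flip to black, move to (2,3). |black|=5
Step 8: on WHITE (2,3): turn R to S, flip to black, move to (3,3). |black|=6
Step 9: on WHITE (3,3): turn R to W, flip to black, move to (3,2). |black|=7
Step 10: on BLACK (3,2): turn L to S, flip to white, move to (4,2). |black|=6
Step 11: on WHITE (4,2): turn R to W, flip to black, move to (4,1). |black|=7
Step 12: on WHITE (4,1): turn R to N, flip to black, move to (3,1). |black|=8
Step 13: on WHITE (3,1): turn R to E, flip to black, move to (3,2). |black|=9
Step 14: on WHITE (3,2): turn R to S, flip to black, move to (4,2). |black|=10
Step 15: on BLACK (4,2): turn L to E, flip to white, move to (4,3). |black|=9
Step 16: on BLACK (4,3): turn L to N, flip to white, move to (3,3). |black|=8

Answer: 3 3 N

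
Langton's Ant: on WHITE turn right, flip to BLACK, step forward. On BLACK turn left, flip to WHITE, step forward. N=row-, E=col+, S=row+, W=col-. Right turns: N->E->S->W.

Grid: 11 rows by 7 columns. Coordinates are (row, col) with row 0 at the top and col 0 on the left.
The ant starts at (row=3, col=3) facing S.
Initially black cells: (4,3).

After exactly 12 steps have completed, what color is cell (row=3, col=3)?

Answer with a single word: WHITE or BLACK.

Answer: WHITE

Derivation:
Step 1: on WHITE (3,3): turn R to W, flip to black, move to (3,2). |black|=2
Step 2: on WHITE (3,2): turn R to N, flip to black, move to (2,2). |black|=3
Step 3: on WHITE (2,2): turn R to E, flip to black, move to (2,3). |black|=4
Step 4: on WHITE (2,3): turn R to S, flip to black, move to (3,3). |black|=5
Step 5: on BLACK (3,3): turn L to E, flip to white, move to (3,4). |black|=4
Step 6: on WHITE (3,4): turn R to S, flip to black, move to (4,4). |black|=5
Step 7: on WHITE (4,4): turn R to W, flip to black, move to (4,3). |black|=6
Step 8: on BLACK (4,3): turn L to S, flip to white, move to (5,3). |black|=5
Step 9: on WHITE (5,3): turn R to W, flip to black, move to (5,2). |black|=6
Step 10: on WHITE (5,2): turn R to N, flip to black, move to (4,2). |black|=7
Step 11: on WHITE (4,2): turn R to E, flip to black, move to (4,3). |black|=8
Step 12: on WHITE (4,3): turn R to S, flip to black, move to (5,3). |black|=9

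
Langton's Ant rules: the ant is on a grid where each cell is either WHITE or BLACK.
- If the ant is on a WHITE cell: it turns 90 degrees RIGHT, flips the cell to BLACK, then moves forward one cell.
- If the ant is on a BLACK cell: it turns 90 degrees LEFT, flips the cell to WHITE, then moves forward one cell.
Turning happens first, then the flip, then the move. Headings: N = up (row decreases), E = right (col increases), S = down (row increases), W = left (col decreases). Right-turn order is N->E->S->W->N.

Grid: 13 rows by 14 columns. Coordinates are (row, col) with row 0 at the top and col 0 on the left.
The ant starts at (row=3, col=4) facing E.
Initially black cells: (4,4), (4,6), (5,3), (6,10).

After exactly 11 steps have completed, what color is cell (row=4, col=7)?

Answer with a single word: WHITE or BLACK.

Step 1: on WHITE (3,4): turn R to S, flip to black, move to (4,4). |black|=5
Step 2: on BLACK (4,4): turn L to E, flip to white, move to (4,5). |black|=4
Step 3: on WHITE (4,5): turn R to S, flip to black, move to (5,5). |black|=5
Step 4: on WHITE (5,5): turn R to W, flip to black, move to (5,4). |black|=6
Step 5: on WHITE (5,4): turn R to N, flip to black, move to (4,4). |black|=7
Step 6: on WHITE (4,4): turn R to E, flip to black, move to (4,5). |black|=8
Step 7: on BLACK (4,5): turn L to N, flip to white, move to (3,5). |black|=7
Step 8: on WHITE (3,5): turn R to E, flip to black, move to (3,6). |black|=8
Step 9: on WHITE (3,6): turn R to S, flip to black, move to (4,6). |black|=9
Step 10: on BLACK (4,6): turn L to E, flip to white, move to (4,7). |black|=8
Step 11: on WHITE (4,7): turn R to S, flip to black, move to (5,7). |black|=9

Answer: BLACK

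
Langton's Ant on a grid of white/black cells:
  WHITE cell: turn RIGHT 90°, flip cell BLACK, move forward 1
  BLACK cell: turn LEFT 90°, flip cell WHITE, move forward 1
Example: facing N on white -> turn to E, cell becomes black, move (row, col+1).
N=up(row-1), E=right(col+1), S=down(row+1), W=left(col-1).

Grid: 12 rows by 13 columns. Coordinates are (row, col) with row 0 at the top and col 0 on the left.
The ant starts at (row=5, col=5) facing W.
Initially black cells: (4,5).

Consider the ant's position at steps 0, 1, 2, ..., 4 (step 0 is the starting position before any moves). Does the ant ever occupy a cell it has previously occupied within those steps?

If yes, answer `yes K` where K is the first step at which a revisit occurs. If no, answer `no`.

Step 1: on WHITE (5,5): turn R to N, flip to black, move to (4,5). |black|=2 — new cell
Step 2: on BLACK (4,5): turn L to W, flip to white, move to (4,4). |black|=1 — new cell
Step 3: on WHITE (4,4): turn R to N, flip to black, move to (3,4). |black|=2 — new cell
Step 4: on WHITE (3,4): turn R to E, flip to black, move to (3,5). |black|=3 — new cell
No revisit within 4 steps.

Answer: no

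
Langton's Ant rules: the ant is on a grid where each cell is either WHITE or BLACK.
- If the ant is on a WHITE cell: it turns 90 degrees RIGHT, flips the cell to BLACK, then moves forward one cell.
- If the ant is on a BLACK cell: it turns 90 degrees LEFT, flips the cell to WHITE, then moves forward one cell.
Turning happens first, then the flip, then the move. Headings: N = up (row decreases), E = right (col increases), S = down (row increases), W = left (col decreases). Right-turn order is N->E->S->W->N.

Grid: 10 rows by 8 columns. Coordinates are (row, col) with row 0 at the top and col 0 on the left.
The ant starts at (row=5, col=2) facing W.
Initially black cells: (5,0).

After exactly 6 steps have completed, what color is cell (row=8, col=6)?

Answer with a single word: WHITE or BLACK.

Step 1: on WHITE (5,2): turn R to N, flip to black, move to (4,2). |black|=2
Step 2: on WHITE (4,2): turn R to E, flip to black, move to (4,3). |black|=3
Step 3: on WHITE (4,3): turn R to S, flip to black, move to (5,3). |black|=4
Step 4: on WHITE (5,3): turn R to W, flip to black, move to (5,2). |black|=5
Step 5: on BLACK (5,2): turn L to S, flip to white, move to (6,2). |black|=4
Step 6: on WHITE (6,2): turn R to W, flip to black, move to (6,1). |black|=5

Answer: WHITE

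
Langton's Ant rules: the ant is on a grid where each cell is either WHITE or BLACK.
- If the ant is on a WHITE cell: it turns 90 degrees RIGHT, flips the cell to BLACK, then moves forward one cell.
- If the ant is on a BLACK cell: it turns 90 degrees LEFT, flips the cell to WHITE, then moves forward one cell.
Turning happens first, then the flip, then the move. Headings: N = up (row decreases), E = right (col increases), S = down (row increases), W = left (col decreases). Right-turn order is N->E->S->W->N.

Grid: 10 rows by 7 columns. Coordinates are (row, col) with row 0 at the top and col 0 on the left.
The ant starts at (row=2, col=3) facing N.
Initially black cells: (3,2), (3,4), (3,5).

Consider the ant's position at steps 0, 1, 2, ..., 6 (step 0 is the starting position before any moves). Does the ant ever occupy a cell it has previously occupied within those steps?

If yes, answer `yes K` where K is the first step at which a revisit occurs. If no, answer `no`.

Answer: no

Derivation:
Step 1: on WHITE (2,3): turn R to E, flip to black, move to (2,4). |black|=4 — new cell
Step 2: on WHITE (2,4): turn R to S, flip to black, move to (3,4). |black|=5 — new cell
Step 3: on BLACK (3,4): turn L to E, flip to white, move to (3,5). |black|=4 — new cell
Step 4: on BLACK (3,5): turn L to N, flip to white, move to (2,5). |black|=3 — new cell
Step 5: on WHITE (2,5): turn R to E, flip to black, move to (2,6). |black|=4 — new cell
Step 6: on WHITE (2,6): turn R to S, flip to black, move to (3,6). |black|=5 — new cell
No revisit within 6 steps.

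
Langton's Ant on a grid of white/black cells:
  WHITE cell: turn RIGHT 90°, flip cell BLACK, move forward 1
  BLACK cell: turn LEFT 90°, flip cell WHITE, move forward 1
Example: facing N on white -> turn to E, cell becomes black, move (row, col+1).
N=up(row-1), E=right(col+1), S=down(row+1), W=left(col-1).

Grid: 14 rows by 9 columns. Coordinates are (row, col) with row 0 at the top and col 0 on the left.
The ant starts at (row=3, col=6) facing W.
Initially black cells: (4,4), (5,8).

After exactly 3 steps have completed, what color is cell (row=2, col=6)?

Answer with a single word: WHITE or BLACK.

Step 1: on WHITE (3,6): turn R to N, flip to black, move to (2,6). |black|=3
Step 2: on WHITE (2,6): turn R to E, flip to black, move to (2,7). |black|=4
Step 3: on WHITE (2,7): turn R to S, flip to black, move to (3,7). |black|=5

Answer: BLACK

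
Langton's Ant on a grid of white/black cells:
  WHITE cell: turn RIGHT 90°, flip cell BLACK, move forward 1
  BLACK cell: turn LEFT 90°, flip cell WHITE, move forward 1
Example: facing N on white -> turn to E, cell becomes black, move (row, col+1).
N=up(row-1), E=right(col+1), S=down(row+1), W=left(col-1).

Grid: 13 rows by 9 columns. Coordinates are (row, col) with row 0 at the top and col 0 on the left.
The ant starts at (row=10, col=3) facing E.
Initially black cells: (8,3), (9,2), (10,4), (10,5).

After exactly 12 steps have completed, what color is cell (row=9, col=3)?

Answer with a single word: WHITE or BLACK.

Answer: BLACK

Derivation:
Step 1: on WHITE (10,3): turn R to S, flip to black, move to (11,3). |black|=5
Step 2: on WHITE (11,3): turn R to W, flip to black, move to (11,2). |black|=6
Step 3: on WHITE (11,2): turn R to N, flip to black, move to (10,2). |black|=7
Step 4: on WHITE (10,2): turn R to E, flip to black, move to (10,3). |black|=8
Step 5: on BLACK (10,3): turn L to N, flip to white, move to (9,3). |black|=7
Step 6: on WHITE (9,3): turn R to E, flip to black, move to (9,4). |black|=8
Step 7: on WHITE (9,4): turn R to S, flip to black, move to (10,4). |black|=9
Step 8: on BLACK (10,4): turn L to E, flip to white, move to (10,5). |black|=8
Step 9: on BLACK (10,5): turn L to N, flip to white, move to (9,5). |black|=7
Step 10: on WHITE (9,5): turn R to E, flip to black, move to (9,6). |black|=8
Step 11: on WHITE (9,6): turn R to S, flip to black, move to (10,6). |black|=9
Step 12: on WHITE (10,6): turn R to W, flip to black, move to (10,5). |black|=10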